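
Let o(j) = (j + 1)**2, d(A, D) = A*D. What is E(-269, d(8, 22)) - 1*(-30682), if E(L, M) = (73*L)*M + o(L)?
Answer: -3353606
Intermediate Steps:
o(j) = (1 + j)**2
E(L, M) = (1 + L)**2 + 73*L*M (E(L, M) = (73*L)*M + (1 + L)**2 = 73*L*M + (1 + L)**2 = (1 + L)**2 + 73*L*M)
E(-269, d(8, 22)) - 1*(-30682) = ((1 - 269)**2 + 73*(-269)*(8*22)) - 1*(-30682) = ((-268)**2 + 73*(-269)*176) + 30682 = (71824 - 3456112) + 30682 = -3384288 + 30682 = -3353606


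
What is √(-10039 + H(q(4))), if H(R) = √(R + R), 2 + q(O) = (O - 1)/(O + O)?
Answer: √(-40156 + 2*I*√13)/2 ≈ 0.0089964 + 100.19*I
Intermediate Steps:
q(O) = -2 + (-1 + O)/(2*O) (q(O) = -2 + (O - 1)/(O + O) = -2 + (-1 + O)/((2*O)) = -2 + (-1 + O)*(1/(2*O)) = -2 + (-1 + O)/(2*O))
H(R) = √2*√R (H(R) = √(2*R) = √2*√R)
√(-10039 + H(q(4))) = √(-10039 + √2*√((½)*(-1 - 3*4)/4)) = √(-10039 + √2*√((½)*(¼)*(-1 - 12))) = √(-10039 + √2*√((½)*(¼)*(-13))) = √(-10039 + √2*√(-13/8)) = √(-10039 + √2*(I*√26/4)) = √(-10039 + I*√13/2)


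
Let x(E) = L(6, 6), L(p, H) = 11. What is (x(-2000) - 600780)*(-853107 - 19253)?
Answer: 524086844840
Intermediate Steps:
x(E) = 11
(x(-2000) - 600780)*(-853107 - 19253) = (11 - 600780)*(-853107 - 19253) = -600769*(-872360) = 524086844840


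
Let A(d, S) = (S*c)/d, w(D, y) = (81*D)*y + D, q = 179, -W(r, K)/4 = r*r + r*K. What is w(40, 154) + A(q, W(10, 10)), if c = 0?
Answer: 499000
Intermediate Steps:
W(r, K) = -4*r² - 4*K*r (W(r, K) = -4*(r*r + r*K) = -4*(r² + K*r) = -4*r² - 4*K*r)
w(D, y) = D + 81*D*y (w(D, y) = 81*D*y + D = D + 81*D*y)
A(d, S) = 0 (A(d, S) = (S*0)/d = 0/d = 0)
w(40, 154) + A(q, W(10, 10)) = 40*(1 + 81*154) + 0 = 40*(1 + 12474) + 0 = 40*12475 + 0 = 499000 + 0 = 499000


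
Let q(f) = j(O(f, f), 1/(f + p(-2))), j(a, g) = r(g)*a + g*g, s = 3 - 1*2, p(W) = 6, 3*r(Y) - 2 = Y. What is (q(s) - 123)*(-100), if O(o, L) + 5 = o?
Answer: 616600/49 ≈ 12584.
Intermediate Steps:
r(Y) = ⅔ + Y/3
O(o, L) = -5 + o
s = 1 (s = 3 - 2 = 1)
j(a, g) = g² + a*(⅔ + g/3) (j(a, g) = (⅔ + g/3)*a + g*g = a*(⅔ + g/3) + g² = g² + a*(⅔ + g/3))
q(f) = (6 + f)⁻² + (-5 + f)*(2 + 1/(6 + f))/3 (q(f) = (1/(f + 6))² + (-5 + f)*(2 + 1/(f + 6))/3 = (1/(6 + f))² + (-5 + f)*(2 + 1/(6 + f))/3 = (6 + f)⁻² + (-5 + f)*(2 + 1/(6 + f))/3)
(q(s) - 123)*(-100) = ((6 + 1 + (6 + 1)²*(-5 + 1)*(13 + 2*1)/3)/(6 + 1)³ - 123)*(-100) = ((6 + 1 + (⅓)*7²*(-4)*(13 + 2))/7³ - 123)*(-100) = ((6 + 1 + (⅓)*49*(-4)*15)/343 - 123)*(-100) = ((6 + 1 - 980)/343 - 123)*(-100) = ((1/343)*(-973) - 123)*(-100) = (-139/49 - 123)*(-100) = -6166/49*(-100) = 616600/49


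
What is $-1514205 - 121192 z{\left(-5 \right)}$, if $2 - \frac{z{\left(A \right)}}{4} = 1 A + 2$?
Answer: $-3938045$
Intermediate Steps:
$z{\left(A \right)} = - 4 A$ ($z{\left(A \right)} = 8 - 4 \left(1 A + 2\right) = 8 - 4 \left(A + 2\right) = 8 - 4 \left(2 + A\right) = 8 - \left(8 + 4 A\right) = - 4 A$)
$-1514205 - 121192 z{\left(-5 \right)} = -1514205 - 121192 \left(\left(-4\right) \left(-5\right)\right) = -1514205 - 121192 \cdot 20 = -1514205 - 2423840 = -3938045$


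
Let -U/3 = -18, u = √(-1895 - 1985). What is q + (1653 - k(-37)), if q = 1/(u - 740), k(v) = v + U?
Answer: 45111027/27574 - I*√970/275740 ≈ 1636.0 - 0.00011295*I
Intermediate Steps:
u = 2*I*√970 (u = √(-3880) = 2*I*√970 ≈ 62.29*I)
U = 54 (U = -3*(-18) = 54)
k(v) = 54 + v (k(v) = v + 54 = 54 + v)
q = 1/(-740 + 2*I*√970) (q = 1/(2*I*√970 - 740) = 1/(-740 + 2*I*√970) ≈ -0.0013418 - 0.00011295*I)
q + (1653 - k(-37)) = (-37/27574 - I*√970/275740) + (1653 - (54 - 37)) = (-37/27574 - I*√970/275740) + (1653 - 1*17) = (-37/27574 - I*√970/275740) + (1653 - 17) = (-37/27574 - I*√970/275740) + 1636 = 45111027/27574 - I*√970/275740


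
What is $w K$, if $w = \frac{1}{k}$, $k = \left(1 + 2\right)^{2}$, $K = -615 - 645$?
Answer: $-140$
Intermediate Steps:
$K = -1260$
$k = 9$ ($k = 3^{2} = 9$)
$w = \frac{1}{9} \approx 0.11111$
$w K = \frac{1}{9} \left(-1260\right) = -140$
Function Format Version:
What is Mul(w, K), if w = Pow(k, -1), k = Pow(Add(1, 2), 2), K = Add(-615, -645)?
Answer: -140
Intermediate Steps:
K = -1260
k = 9 (k = Pow(3, 2) = 9)
w = Rational(1, 9) (w = Pow(9, -1) = Rational(1, 9) ≈ 0.11111)
Mul(w, K) = Mul(Rational(1, 9), -1260) = -140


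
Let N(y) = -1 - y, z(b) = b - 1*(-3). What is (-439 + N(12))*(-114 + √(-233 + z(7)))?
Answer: 51528 - 452*I*√223 ≈ 51528.0 - 6749.8*I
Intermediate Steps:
z(b) = 3 + b (z(b) = b + 3 = 3 + b)
(-439 + N(12))*(-114 + √(-233 + z(7))) = (-439 + (-1 - 1*12))*(-114 + √(-233 + (3 + 7))) = (-439 + (-1 - 12))*(-114 + √(-233 + 10)) = (-439 - 13)*(-114 + √(-223)) = -452*(-114 + I*√223) = 51528 - 452*I*√223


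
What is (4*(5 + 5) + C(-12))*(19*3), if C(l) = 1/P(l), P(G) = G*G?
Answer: 109459/48 ≈ 2280.4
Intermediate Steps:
P(G) = G²
C(l) = l⁻² (C(l) = 1/(l²) = l⁻²)
(4*(5 + 5) + C(-12))*(19*3) = (4*(5 + 5) + (-12)⁻²)*(19*3) = (4*10 + 1/144)*57 = (40 + 1/144)*57 = (5761/144)*57 = 109459/48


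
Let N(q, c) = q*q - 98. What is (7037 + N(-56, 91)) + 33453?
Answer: 43528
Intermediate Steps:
N(q, c) = -98 + q**2 (N(q, c) = q**2 - 98 = -98 + q**2)
(7037 + N(-56, 91)) + 33453 = (7037 + (-98 + (-56)**2)) + 33453 = (7037 + (-98 + 3136)) + 33453 = (7037 + 3038) + 33453 = 10075 + 33453 = 43528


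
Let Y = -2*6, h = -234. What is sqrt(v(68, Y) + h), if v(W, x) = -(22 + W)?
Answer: 18*I ≈ 18.0*I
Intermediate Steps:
Y = -12
v(W, x) = -22 - W
sqrt(v(68, Y) + h) = sqrt((-22 - 1*68) - 234) = sqrt((-22 - 68) - 234) = sqrt(-90 - 234) = sqrt(-324) = 18*I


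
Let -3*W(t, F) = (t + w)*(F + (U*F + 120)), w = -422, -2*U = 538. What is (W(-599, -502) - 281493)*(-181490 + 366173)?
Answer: 8411651762617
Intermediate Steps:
U = -269 (U = -1/2*538 = -269)
W(t, F) = -(-422 + t)*(120 - 268*F)/3 (W(t, F) = -(t - 422)*(F + (-269*F + 120))/3 = -(-422 + t)*(F + (120 - 269*F))/3 = -(-422 + t)*(120 - 268*F)/3)
(W(-599, -502) - 281493)*(-181490 + 366173) = ((16880 - 40*(-599) - 113096/3*(-502) + (268/3)*(-502)*(-599)) - 281493)*(-181490 + 366173) = ((16880 + 23960 + 56774192/3 + 80587064/3) - 281493)*184683 = (137483776/3 - 281493)*184683 = (136639297/3)*184683 = 8411651762617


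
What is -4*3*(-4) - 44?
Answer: 4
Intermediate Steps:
-4*3*(-4) - 44 = -12*(-4) - 44 = -1*(-48) - 44 = 48 - 44 = 4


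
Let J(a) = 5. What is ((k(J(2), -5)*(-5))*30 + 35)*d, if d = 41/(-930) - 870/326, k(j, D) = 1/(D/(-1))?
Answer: -411233/30318 ≈ -13.564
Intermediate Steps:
k(j, D) = -1/D (k(j, D) = 1/(D*(-1)) = 1/(-D) = -1/D)
d = -411233/151590 (d = 41*(-1/930) - 870*1/326 = -41/930 - 435/163 = -411233/151590 ≈ -2.7128)
((k(J(2), -5)*(-5))*30 + 35)*d = ((-1/(-5)*(-5))*30 + 35)*(-411233/151590) = ((-1*(-⅕)*(-5))*30 + 35)*(-411233/151590) = (((⅕)*(-5))*30 + 35)*(-411233/151590) = (-1*30 + 35)*(-411233/151590) = (-30 + 35)*(-411233/151590) = 5*(-411233/151590) = -411233/30318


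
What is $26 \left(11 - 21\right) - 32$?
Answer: $-292$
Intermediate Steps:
$26 \left(11 - 21\right) - 32 = 26 \left(-10\right) - 32 = -260 - 32 = -292$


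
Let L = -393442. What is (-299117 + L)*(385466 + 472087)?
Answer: -593906048127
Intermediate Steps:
(-299117 + L)*(385466 + 472087) = (-299117 - 393442)*(385466 + 472087) = -692559*857553 = -593906048127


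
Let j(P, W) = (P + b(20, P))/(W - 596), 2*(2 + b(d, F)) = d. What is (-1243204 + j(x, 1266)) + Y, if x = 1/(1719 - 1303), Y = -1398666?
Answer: -736342003071/278720 ≈ -2.6419e+6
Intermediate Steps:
x = 1/416 ≈ 0.0024038
b(d, F) = -2 + d/2
j(P, W) = (8 + P)/(-596 + W) (j(P, W) = (P + (-2 + (½)*20))/(W - 596) = (P + (-2 + 10))/(-596 + W) = (P + 8)/(-596 + W) = (8 + P)/(-596 + W))
(-1243204 + j(x, 1266)) + Y = (-1243204 + (8 + 1/416)/(-596 + 1266)) - 1398666 = (-1243204 + (3329/416)/670) - 1398666 = (-1243204 + (1/670)*(3329/416)) - 1398666 = (-1243204 + 3329/278720) - 1398666 = -346505815551/278720 - 1398666 = -736342003071/278720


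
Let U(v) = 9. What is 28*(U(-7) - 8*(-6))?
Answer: 1596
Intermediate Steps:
28*(U(-7) - 8*(-6)) = 28*(9 - 8*(-6)) = 28*(9 + 48) = 28*57 = 1596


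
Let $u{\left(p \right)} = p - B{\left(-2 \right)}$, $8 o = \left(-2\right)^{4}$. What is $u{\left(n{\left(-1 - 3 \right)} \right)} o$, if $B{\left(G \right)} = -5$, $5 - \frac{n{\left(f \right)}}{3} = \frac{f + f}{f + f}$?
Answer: $34$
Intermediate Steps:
$n{\left(f \right)} = 12$ ($n{\left(f \right)} = 15 - 3 \frac{f + f}{f + f} = 15 - 3 \frac{2 f}{2 f} = 15 - 3 \cdot 2 f \frac{1}{2 f} = 15 - 3 = 12$)
$o = 2$ ($o = \frac{\left(-2\right)^{4}}{8} = \frac{1}{8} \cdot 16 = 2$)
$u{\left(p \right)} = 5 + p$ ($u{\left(p \right)} = p - -5 = p + 5 = 5 + p$)
$u{\left(n{\left(-1 - 3 \right)} \right)} o = \left(5 + 12\right) 2 = 17 \cdot 2 = 34$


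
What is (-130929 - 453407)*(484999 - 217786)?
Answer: -156142175568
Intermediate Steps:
(-130929 - 453407)*(484999 - 217786) = -584336*267213 = -156142175568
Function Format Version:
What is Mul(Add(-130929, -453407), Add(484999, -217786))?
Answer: -156142175568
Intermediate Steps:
Mul(Add(-130929, -453407), Add(484999, -217786)) = Mul(-584336, 267213) = -156142175568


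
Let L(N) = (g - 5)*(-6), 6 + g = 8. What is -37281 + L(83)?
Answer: -37263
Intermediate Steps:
g = 2 (g = -6 + 8 = 2)
L(N) = 18 (L(N) = (2 - 5)*(-6) = -3*(-6) = 18)
-37281 + L(83) = -37281 + 18 = -37263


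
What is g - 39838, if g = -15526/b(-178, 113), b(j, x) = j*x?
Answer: -400643003/10057 ≈ -39837.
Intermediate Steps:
g = 7763/10057 (g = -15526/((-178*113)) = -15526/(-20114) = -15526*(-1/20114) = 7763/10057 ≈ 0.77190)
g - 39838 = 7763/10057 - 39838 = -400643003/10057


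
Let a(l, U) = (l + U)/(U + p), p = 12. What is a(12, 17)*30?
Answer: 30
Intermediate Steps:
a(l, U) = (U + l)/(12 + U) (a(l, U) = (l + U)/(U + 12) = (U + l)/(12 + U))
a(12, 17)*30 = ((17 + 12)/(12 + 17))*30 = (29/29)*30 = ((1/29)*29)*30 = 1*30 = 30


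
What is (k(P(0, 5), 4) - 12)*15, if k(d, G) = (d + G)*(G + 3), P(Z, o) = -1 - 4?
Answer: -285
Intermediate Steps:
P(Z, o) = -5
k(d, G) = (3 + G)*(G + d) (k(d, G) = (G + d)*(3 + G) = (3 + G)*(G + d))
(k(P(0, 5), 4) - 12)*15 = ((4² + 3*4 + 3*(-5) + 4*(-5)) - 12)*15 = ((16 + 12 - 15 - 20) - 12)*15 = (-7 - 12)*15 = -19*15 = -285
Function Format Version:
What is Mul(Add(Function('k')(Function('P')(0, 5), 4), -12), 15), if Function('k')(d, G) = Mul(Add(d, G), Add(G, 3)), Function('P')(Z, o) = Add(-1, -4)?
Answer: -285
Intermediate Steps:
Function('P')(Z, o) = -5
Function('k')(d, G) = Mul(Add(3, G), Add(G, d)) (Function('k')(d, G) = Mul(Add(G, d), Add(3, G)) = Mul(Add(3, G), Add(G, d)))
Mul(Add(Function('k')(Function('P')(0, 5), 4), -12), 15) = Mul(Add(Add(Pow(4, 2), Mul(3, 4), Mul(3, -5), Mul(4, -5)), -12), 15) = Mul(Add(Add(16, 12, -15, -20), -12), 15) = Mul(Add(-7, -12), 15) = Mul(-19, 15) = -285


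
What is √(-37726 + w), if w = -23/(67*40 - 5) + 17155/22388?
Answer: I*√1353038665328276421/5988790 ≈ 194.23*I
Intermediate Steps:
w = 45374701/59887900 (w = -23/(2680 - 5) + 17155*(1/22388) = -23/2675 + 17155/22388 = 45374701/59887900 ≈ 0.75766)
√(-37726 + w) = √(-37726 + 45374701/59887900) = √(-2259285540699/59887900) = I*√1353038665328276421/5988790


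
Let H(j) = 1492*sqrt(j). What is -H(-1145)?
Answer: -1492*I*sqrt(1145) ≈ -50486.0*I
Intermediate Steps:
-H(-1145) = -1492*sqrt(-1145) = -1492*I*sqrt(1145)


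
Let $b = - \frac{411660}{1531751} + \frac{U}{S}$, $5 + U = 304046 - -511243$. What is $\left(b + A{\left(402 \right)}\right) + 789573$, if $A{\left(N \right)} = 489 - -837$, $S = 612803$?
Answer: $\frac{742387523693108951}{938661608053} \approx 7.909 \cdot 10^{5}$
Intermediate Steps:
$U = 815284$ ($U = -5 + \left(304046 - -511243\right) = -5 + \left(304046 + 511243\right) = -5 + 815289 = 815284$)
$b = \frac{996545599304}{938661608053}$ ($b = - \frac{411660}{1531751} + \frac{815284}{612803} = \frac{996545599304}{938661608053} \approx 1.0617$)
$A{\left(N \right)} = 1326$ ($A{\left(N \right)} = 489 + 837 = 1326$)
$\left(b + A{\left(402 \right)}\right) + 789573 = \left(\frac{996545599304}{938661608053} + 1326\right) + 789573 = \frac{1245661837877582}{938661608053} + 789573 = \frac{742387523693108951}{938661608053}$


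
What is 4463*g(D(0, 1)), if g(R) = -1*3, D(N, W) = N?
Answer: -13389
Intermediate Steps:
g(R) = -3
4463*g(D(0, 1)) = 4463*(-3) = -13389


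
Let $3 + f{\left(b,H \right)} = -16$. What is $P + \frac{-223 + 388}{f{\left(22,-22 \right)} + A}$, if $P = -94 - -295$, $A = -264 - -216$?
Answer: $\frac{13302}{67} \approx 198.54$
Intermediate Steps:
$f{\left(b,H \right)} = -19$ ($f{\left(b,H \right)} = -3 - 16 = -19$)
$A = -48$ ($A = -264 + 216 = -48$)
$P = 201$ ($P = -94 + 295 = 201$)
$P + \frac{-223 + 388}{f{\left(22,-22 \right)} + A} = 201 + \frac{-223 + 388}{-19 - 48} = 201 + \frac{165}{-67} = 201 + 165 \left(- \frac{1}{67}\right) = 201 - \frac{165}{67} = \frac{13302}{67}$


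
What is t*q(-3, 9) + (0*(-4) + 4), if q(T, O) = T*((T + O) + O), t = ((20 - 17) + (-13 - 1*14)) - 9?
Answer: 1489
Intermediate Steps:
t = -33 (t = (3 + (-13 - 14)) - 9 = (3 - 27) - 9 = -24 - 9 = -33)
q(T, O) = T*(T + 2*O) (q(T, O) = T*((O + T) + O) = T*(T + 2*O))
t*q(-3, 9) + (0*(-4) + 4) = -(-99)*(-3 + 2*9) + (0*(-4) + 4) = -(-99)*(-3 + 18) + (0 + 4) = -(-99)*15 + 4 = -33*(-45) + 4 = 1485 + 4 = 1489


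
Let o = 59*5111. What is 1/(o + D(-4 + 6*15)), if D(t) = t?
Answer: 1/301635 ≈ 3.3153e-6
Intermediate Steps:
o = 301549
1/(o + D(-4 + 6*15)) = 1/(301549 + (-4 + 6*15)) = 1/(301549 + (-4 + 90)) = 1/(301549 + 86) = 1/301635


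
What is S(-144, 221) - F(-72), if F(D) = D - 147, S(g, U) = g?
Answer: 75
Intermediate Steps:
F(D) = -147 + D
S(-144, 221) - F(-72) = -144 - (-147 - 72) = -144 - 1*(-219) = -144 + 219 = 75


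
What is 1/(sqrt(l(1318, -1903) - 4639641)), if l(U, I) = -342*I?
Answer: -I*sqrt(3988815)/3988815 ≈ -0.0005007*I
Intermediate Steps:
1/(sqrt(l(1318, -1903) - 4639641)) = 1/(sqrt(-342*(-1903) - 4639641)) = 1/(sqrt(650826 - 4639641)) = 1/(sqrt(-3988815)) = 1/(I*sqrt(3988815)) = -I*sqrt(3988815)/3988815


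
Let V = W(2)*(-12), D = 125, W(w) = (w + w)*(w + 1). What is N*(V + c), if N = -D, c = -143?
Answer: 35875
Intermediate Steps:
W(w) = 2*w*(1 + w) (W(w) = (2*w)*(1 + w) = 2*w*(1 + w))
V = -144 (V = (2*2*(1 + 2))*(-12) = (2*2*3)*(-12) = 12*(-12) = -144)
N = -125 (N = -1*125 = -125)
N*(V + c) = -125*(-144 - 143) = -125*(-287) = 35875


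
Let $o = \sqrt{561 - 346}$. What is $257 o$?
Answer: $257 \sqrt{215} \approx 3768.4$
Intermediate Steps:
$o = \sqrt{215} \approx 14.663$
$257 o = 257 \sqrt{215}$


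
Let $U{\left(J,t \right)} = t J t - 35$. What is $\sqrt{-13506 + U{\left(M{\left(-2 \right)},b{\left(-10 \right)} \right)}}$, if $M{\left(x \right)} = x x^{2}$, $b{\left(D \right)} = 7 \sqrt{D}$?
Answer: $3 i \sqrt{1069} \approx 98.087 i$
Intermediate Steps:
$M{\left(x \right)} = x^{3}$
$U{\left(J,t \right)} = -35 + J t^{2}$ ($U{\left(J,t \right)} = J t t - 35 = J t^{2} - 35 = -35 + J t^{2}$)
$\sqrt{-13506 + U{\left(M{\left(-2 \right)},b{\left(-10 \right)} \right)}} = \sqrt{-13506 - \left(35 - \left(-2\right)^{3} \left(7 \sqrt{-10}\right)^{2}\right)} = \sqrt{-13506 - \left(35 + 8 \left(7 i \sqrt{10}\right)^{2}\right)} = \sqrt{-13506 - -3885} = \sqrt{-13506 + \left(-35 + 3920\right)} = \sqrt{-13506 + 3885} = \sqrt{-9621} = 3 i \sqrt{1069}$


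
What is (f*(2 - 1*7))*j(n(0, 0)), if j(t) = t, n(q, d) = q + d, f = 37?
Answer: 0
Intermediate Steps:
n(q, d) = d + q
(f*(2 - 1*7))*j(n(0, 0)) = (37*(2 - 1*7))*(0 + 0) = (37*(2 - 7))*0 = (37*(-5))*0 = -185*0 = 0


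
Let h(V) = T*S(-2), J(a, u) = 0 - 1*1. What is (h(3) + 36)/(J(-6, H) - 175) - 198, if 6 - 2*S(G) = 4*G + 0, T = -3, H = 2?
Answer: -34863/176 ≈ -198.09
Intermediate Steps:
J(a, u) = -1 (J(a, u) = 0 - 1 = -1)
S(G) = 3 - 2*G (S(G) = 3 - (4*G + 0)/2 = 3 - 2*G)
h(V) = -21 (h(V) = -3*(3 - 2*(-2)) = -3*(3 + 4) = -3*7 = -21)
(h(3) + 36)/(J(-6, H) - 175) - 198 = (-21 + 36)/(-1 - 175) - 198 = 15/(-176) - 198 = 15*(-1/176) - 198 = -15/176 - 198 = -34863/176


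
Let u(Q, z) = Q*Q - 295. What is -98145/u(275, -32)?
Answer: -727/558 ≈ -1.3029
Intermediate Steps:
u(Q, z) = -295 + Q² (u(Q, z) = Q² - 295 = -295 + Q²)
-98145/u(275, -32) = -98145/(-295 + 275²) = -98145/(-295 + 75625) = -98145/75330 = -98145*1/75330 = -727/558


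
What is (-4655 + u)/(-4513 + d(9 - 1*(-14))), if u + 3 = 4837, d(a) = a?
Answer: -179/4490 ≈ -0.039866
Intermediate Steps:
u = 4834 (u = -3 + 4837 = 4834)
(-4655 + u)/(-4513 + d(9 - 1*(-14))) = (-4655 + 4834)/(-4513 + (9 - 1*(-14))) = 179/(-4513 + (9 + 14)) = 179/(-4513 + 23) = 179/(-4490) = 179*(-1/4490) = -179/4490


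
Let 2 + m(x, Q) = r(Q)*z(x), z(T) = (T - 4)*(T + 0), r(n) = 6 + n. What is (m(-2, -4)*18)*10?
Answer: 3960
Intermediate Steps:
z(T) = T*(-4 + T) (z(T) = (-4 + T)*T = T*(-4 + T))
m(x, Q) = -2 + x*(-4 + x)*(6 + Q) (m(x, Q) = -2 + (6 + Q)*(x*(-4 + x)) = -2 + x*(-4 + x)*(6 + Q))
(m(-2, -4)*18)*10 = ((-2 - 2*(-4 - 2)*(6 - 4))*18)*10 = ((-2 - 2*(-6)*2)*18)*10 = ((-2 + 24)*18)*10 = (22*18)*10 = 396*10 = 3960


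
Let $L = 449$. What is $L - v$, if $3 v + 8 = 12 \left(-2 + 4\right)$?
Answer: $\frac{1331}{3} \approx 443.67$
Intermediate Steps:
$v = \frac{16}{3}$ ($v = - \frac{8}{3} + \frac{12 \left(-2 + 4\right)}{3} = - \frac{8}{3} + \frac{12 \cdot 2}{3} = - \frac{8}{3} + \frac{1}{3} \cdot 24 = - \frac{8}{3} + 8 = \frac{16}{3} \approx 5.3333$)
$L - v = 449 - \frac{16}{3} = \frac{1331}{3}$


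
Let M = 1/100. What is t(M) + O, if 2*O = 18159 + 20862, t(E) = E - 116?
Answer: 1939451/100 ≈ 19395.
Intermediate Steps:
M = 1/100 ≈ 0.010000
t(E) = -116 + E
O = 39021/2 (O = (18159 + 20862)/2 = (½)*39021 = 39021/2 ≈ 19511.)
t(M) + O = (-116 + 1/100) + 39021/2 = -11599/100 + 39021/2 = 1939451/100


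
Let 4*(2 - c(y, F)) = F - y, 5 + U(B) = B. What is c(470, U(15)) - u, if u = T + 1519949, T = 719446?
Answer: -2239278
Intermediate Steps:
U(B) = -5 + B
c(y, F) = 2 - F/4 + y/4 (c(y, F) = 2 - (F - y)/4 = 2 + (-F/4 + y/4) = 2 - F/4 + y/4)
u = 2239395 (u = 719446 + 1519949 = 2239395)
c(470, U(15)) - u = (2 - (-5 + 15)/4 + (¼)*470) - 1*2239395 = (2 - ¼*10 + 235/2) - 2239395 = (2 - 5/2 + 235/2) - 2239395 = 117 - 2239395 = -2239278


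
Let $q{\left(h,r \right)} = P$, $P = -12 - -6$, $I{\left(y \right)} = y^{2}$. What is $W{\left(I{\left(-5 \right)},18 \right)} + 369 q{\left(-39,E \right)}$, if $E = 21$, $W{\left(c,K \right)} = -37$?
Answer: $-2251$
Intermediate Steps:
$P = -6$ ($P = -12 + 6 = -6$)
$q{\left(h,r \right)} = -6$
$W{\left(I{\left(-5 \right)},18 \right)} + 369 q{\left(-39,E \right)} = -37 + 369 \left(-6\right) = -37 - 2214 = -2251$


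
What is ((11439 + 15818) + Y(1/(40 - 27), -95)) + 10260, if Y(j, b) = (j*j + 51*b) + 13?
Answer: 5523766/169 ≈ 32685.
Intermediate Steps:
Y(j, b) = 13 + j² + 51*b (Y(j, b) = (j² + 51*b) + 13 = 13 + j² + 51*b)
((11439 + 15818) + Y(1/(40 - 27), -95)) + 10260 = ((11439 + 15818) + (13 + (1/(40 - 27))² + 51*(-95))) + 10260 = (27257 + (13 + (1/13)² - 4845)) + 10260 = (27257 + (13 + 1/169 - 4845)) + 10260 = (27257 - 816607/169) + 10260 = 3789826/169 + 10260 = 5523766/169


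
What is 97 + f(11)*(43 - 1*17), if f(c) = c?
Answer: 383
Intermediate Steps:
97 + f(11)*(43 - 1*17) = 97 + 11*(43 - 1*17) = 97 + 11*(43 - 17) = 97 + 11*26 = 97 + 286 = 383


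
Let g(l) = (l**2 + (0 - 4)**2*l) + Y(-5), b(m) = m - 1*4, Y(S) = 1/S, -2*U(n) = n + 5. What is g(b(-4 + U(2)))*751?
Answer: -780289/20 ≈ -39014.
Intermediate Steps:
U(n) = -5/2 - n/2 (U(n) = -(n + 5)/2 = -(5 + n)/2 = -5/2 - n/2)
b(m) = -4 + m (b(m) = m - 4 = -4 + m)
g(l) = -1/5 + l**2 + 16*l (g(l) = (l**2 + (0 - 4)**2*l) + 1/(-5) = (l**2 + (-4)**2*l) - 1/5 = (l**2 + 16*l) - 1/5 = -1/5 + l**2 + 16*l)
g(b(-4 + U(2)))*751 = (-1/5 + (-4 + (-4 + (-5/2 - 1/2*2)))**2 + 16*(-4 + (-4 + (-5/2 - 1/2*2))))*751 = (-1/5 + (-4 + (-4 + (-5/2 - 1)))**2 + 16*(-4 + (-4 + (-5/2 - 1))))*751 = (-1/5 + (-4 + (-4 - 7/2))**2 + 16*(-4 + (-4 - 7/2)))*751 = (-1/5 + (-4 - 15/2)**2 + 16*(-4 - 15/2))*751 = (-1/5 + (-23/2)**2 + 16*(-23/2))*751 = (-1/5 + 529/4 - 184)*751 = -1039/20*751 = -780289/20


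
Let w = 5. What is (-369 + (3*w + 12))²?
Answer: 116964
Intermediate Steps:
(-369 + (3*w + 12))² = (-369 + (3*5 + 12))² = (-369 + (15 + 12))² = (-369 + 27)² = (-342)² = 116964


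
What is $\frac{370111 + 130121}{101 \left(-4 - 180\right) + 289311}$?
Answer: $\frac{500232}{270727} \approx 1.8477$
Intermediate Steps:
$\frac{370111 + 130121}{101 \left(-4 - 180\right) + 289311} = \frac{500232}{101 \left(-184\right) + 289311} = \frac{500232}{-18584 + 289311} = \frac{500232}{270727}$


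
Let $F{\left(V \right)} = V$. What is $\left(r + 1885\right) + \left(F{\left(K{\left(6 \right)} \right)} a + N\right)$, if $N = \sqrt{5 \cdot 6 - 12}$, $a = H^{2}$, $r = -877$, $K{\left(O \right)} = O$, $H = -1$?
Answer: $1014 + 3 \sqrt{2} \approx 1018.2$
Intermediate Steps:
$a = 1$ ($a = \left(-1\right)^{2} = 1$)
$N = 3 \sqrt{2}$ ($N = \sqrt{30 - 12} = \sqrt{18} = 3 \sqrt{2} \approx 4.2426$)
$\left(r + 1885\right) + \left(F{\left(K{\left(6 \right)} \right)} a + N\right) = \left(-877 + 1885\right) + \left(6 \cdot 1 + 3 \sqrt{2}\right) = 1008 + \left(6 + 3 \sqrt{2}\right) = 1014 + 3 \sqrt{2}$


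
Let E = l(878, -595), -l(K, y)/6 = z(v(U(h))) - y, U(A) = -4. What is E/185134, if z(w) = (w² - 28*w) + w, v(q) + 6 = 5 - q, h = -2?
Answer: -1569/92567 ≈ -0.016950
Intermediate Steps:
v(q) = -1 - q (v(q) = -6 + (5 - q) = -1 - q)
z(w) = w² - 27*w
l(K, y) = 432 + 6*y (l(K, y) = -6*((-1 - 1*(-4))*(-27 + (-1 - 1*(-4))) - y) = -6*((-1 + 4)*(-27 + (-1 + 4)) - y) = -6*(3*(-27 + 3) - y) = -6*(3*(-24) - y) = -6*(-72 - y) = 432 + 6*y)
E = -3138 (E = 432 + 6*(-595) = 432 - 3570 = -3138)
E/185134 = -3138/185134 = -3138*1/185134 = -1569/92567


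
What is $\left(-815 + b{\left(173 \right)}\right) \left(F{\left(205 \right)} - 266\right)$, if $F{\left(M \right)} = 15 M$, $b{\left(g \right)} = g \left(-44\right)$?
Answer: $-23671443$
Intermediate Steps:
$b{\left(g \right)} = - 44 g$
$\left(-815 + b{\left(173 \right)}\right) \left(F{\left(205 \right)} - 266\right) = \left(-815 - 7612\right) \left(15 \cdot 205 - 266\right) = \left(-815 - 7612\right) \left(3075 - 266\right) = \left(-8427\right) 2809 = -23671443$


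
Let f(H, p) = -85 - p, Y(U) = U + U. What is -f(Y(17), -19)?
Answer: 66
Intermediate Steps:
Y(U) = 2*U
-f(Y(17), -19) = -(-85 - 1*(-19)) = -(-85 + 19) = -1*(-66) = 66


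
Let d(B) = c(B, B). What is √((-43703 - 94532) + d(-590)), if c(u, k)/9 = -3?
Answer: I*√138262 ≈ 371.84*I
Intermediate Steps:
c(u, k) = -27 (c(u, k) = 9*(-3) = -27)
d(B) = -27
√((-43703 - 94532) + d(-590)) = √((-43703 - 94532) - 27) = √(-138235 - 27) = √(-138262) = I*√138262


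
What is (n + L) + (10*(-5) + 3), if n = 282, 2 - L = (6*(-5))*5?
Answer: 387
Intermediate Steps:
L = 152 (L = 2 - 6*(-5)*5 = 2 - (-30)*5 = 2 - 1*(-150) = 2 + 150 = 152)
(n + L) + (10*(-5) + 3) = (282 + 152) + (10*(-5) + 3) = 434 + (-50 + 3) = 434 - 47 = 387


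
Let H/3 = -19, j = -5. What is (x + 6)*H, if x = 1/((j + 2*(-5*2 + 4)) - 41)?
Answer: -19779/58 ≈ -341.02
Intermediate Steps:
H = -57 (H = 3*(-19) = -57)
x = -1/58 (x = 1/((-5 + 2*(-5*2 + 4)) - 41) = 1/((-5 + 2*(-10 + 4)) - 41) = 1/((-5 + 2*(-6)) - 41) = 1/((-5 - 12) - 41) = 1/(-17 - 41) = 1/(-58) = -1/58 ≈ -0.017241)
(x + 6)*H = (-1/58 + 6)*(-57) = (347/58)*(-57) = -19779/58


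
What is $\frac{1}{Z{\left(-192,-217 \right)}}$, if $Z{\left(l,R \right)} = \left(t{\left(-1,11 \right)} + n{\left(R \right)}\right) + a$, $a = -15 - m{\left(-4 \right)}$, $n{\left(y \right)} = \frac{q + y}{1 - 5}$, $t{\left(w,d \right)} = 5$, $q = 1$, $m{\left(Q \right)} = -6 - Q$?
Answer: $\frac{1}{46} \approx 0.021739$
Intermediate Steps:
$n{\left(y \right)} = - \frac{1}{4} - \frac{y}{4}$ ($n{\left(y \right)} = \frac{1 + y}{1 - 5} = \frac{1 + y}{-4} = \left(1 + y\right) \left(- \frac{1}{4}\right) = - \frac{1}{4} - \frac{y}{4}$)
$a = -13$ ($a = -15 - \left(-6 - -4\right) = -15 - \left(-6 + 4\right) = -15 - -2 = -15 + 2 = -13$)
$Z{\left(l,R \right)} = - \frac{33}{4} - \frac{R}{4}$ ($Z{\left(l,R \right)} = \left(5 - \left(\frac{1}{4} + \frac{R}{4}\right)\right) - 13 = \left(\frac{19}{4} - \frac{R}{4}\right) - 13 = - \frac{33}{4} - \frac{R}{4}$)
$\frac{1}{Z{\left(-192,-217 \right)}} = \frac{1}{- \frac{33}{4} - - \frac{217}{4}} = \frac{1}{- \frac{33}{4} + \frac{217}{4}} = \frac{1}{46}$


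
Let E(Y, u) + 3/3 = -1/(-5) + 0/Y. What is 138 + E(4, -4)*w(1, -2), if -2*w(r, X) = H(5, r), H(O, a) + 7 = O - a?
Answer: 684/5 ≈ 136.80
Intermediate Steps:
H(O, a) = -7 + O - a (H(O, a) = -7 + (O - a) = -7 + O - a)
E(Y, u) = -⅘ (E(Y, u) = -1 + (-1/(-5) + 0/Y) = -1 + (-1*(-⅕) + 0) = -1 + (⅕ + 0) = -1 + ⅕ = -⅘)
w(r, X) = 1 + r/2 (w(r, X) = -(-7 + 5 - r)/2 = -(-2 - r)/2 = 1 + r/2)
138 + E(4, -4)*w(1, -2) = 138 - 4*(1 + (½)*1)/5 = 138 - 4*(1 + ½)/5 = 138 - ⅘*3/2 = 138 - 6/5 = 684/5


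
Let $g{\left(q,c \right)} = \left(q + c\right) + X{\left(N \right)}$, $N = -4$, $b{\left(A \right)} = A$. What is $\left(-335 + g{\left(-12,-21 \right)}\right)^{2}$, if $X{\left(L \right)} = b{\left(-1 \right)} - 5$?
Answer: $139876$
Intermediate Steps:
$X{\left(L \right)} = -6$ ($X{\left(L \right)} = -1 - 5 = -6$)
$g{\left(q,c \right)} = -6 + c + q$ ($g{\left(q,c \right)} = \left(q + c\right) - 6 = \left(c + q\right) - 6 = -6 + c + q$)
$\left(-335 + g{\left(-12,-21 \right)}\right)^{2} = \left(-335 - 39\right)^{2} = \left(-374\right)^{2} = 139876$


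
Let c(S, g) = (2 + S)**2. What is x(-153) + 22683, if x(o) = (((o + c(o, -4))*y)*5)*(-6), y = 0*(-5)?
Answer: 22683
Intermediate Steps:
y = 0
x(o) = 0 (x(o) = (((o + (2 + o)**2)*0)*5)*(-6) = (0*5)*(-6) = 0*(-6) = 0)
x(-153) + 22683 = 0 + 22683 = 22683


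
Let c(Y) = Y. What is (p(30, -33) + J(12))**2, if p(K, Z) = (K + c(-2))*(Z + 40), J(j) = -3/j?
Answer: 613089/16 ≈ 38318.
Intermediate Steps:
p(K, Z) = (-2 + K)*(40 + Z) (p(K, Z) = (K - 2)*(Z + 40) = (-2 + K)*(40 + Z))
(p(30, -33) + J(12))**2 = ((-80 - 2*(-33) + 40*30 + 30*(-33)) - 3/12)**2 = ((-80 + 66 + 1200 - 990) - 3*1/12)**2 = (196 - 1/4)**2 = (783/4)**2 = 613089/16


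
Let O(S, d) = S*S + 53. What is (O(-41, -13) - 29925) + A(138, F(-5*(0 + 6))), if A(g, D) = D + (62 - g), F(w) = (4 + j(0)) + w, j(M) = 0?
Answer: -28293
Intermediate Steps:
O(S, d) = 53 + S² (O(S, d) = S² + 53 = 53 + S²)
F(w) = 4 + w (F(w) = (4 + 0) + w = 4 + w)
A(g, D) = 62 + D - g
(O(-41, -13) - 29925) + A(138, F(-5*(0 + 6))) = ((53 + (-41)²) - 29925) + (62 + (4 - 5*(0 + 6)) - 1*138) = ((53 + 1681) - 29925) + (62 + (4 - 5*6) - 138) = (1734 - 29925) + (62 + (4 - 30) - 138) = -28191 + (62 - 26 - 138) = -28191 - 102 = -28293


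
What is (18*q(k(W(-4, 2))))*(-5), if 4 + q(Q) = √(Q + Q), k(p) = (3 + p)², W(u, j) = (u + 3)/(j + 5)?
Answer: 360 - 1800*√2/7 ≈ -3.6549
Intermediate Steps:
W(u, j) = (3 + u)/(5 + j)
q(Q) = -4 + √2*√Q (q(Q) = -4 + √(Q + Q) = -4 + √(2*Q) = -4 + √2*√Q)
(18*q(k(W(-4, 2))))*(-5) = (18*(-4 + √2*√((3 + (3 - 4)/(5 + 2))²)))*(-5) = (18*(-4 + √2*√((3 - 1/7)²)))*(-5) = (18*(-4 + √2*√((3 + (⅐)*(-1))²)))*(-5) = (18*(-4 + √2*√((3 - ⅐)²)))*(-5) = (18*(-4 + √2*√((20/7)²)))*(-5) = (18*(-4 + √2*√(400/49)))*(-5) = (18*(-4 + √2*(20/7)))*(-5) = (18*(-4 + 20*√2/7))*(-5) = (-72 + 360*√2/7)*(-5) = 360 - 1800*√2/7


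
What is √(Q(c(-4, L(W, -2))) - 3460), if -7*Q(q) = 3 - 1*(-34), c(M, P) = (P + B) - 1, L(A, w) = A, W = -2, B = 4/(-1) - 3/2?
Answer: I*√169799/7 ≈ 58.867*I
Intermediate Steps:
B = -11/2 (B = 4*(-1) - 3*½ = -4 - 3/2 = -11/2 ≈ -5.5000)
c(M, P) = -13/2 + P (c(M, P) = (P - 11/2) - 1 = (-11/2 + P) - 1 = -13/2 + P)
Q(q) = -37/7 (Q(q) = -(3 - 1*(-34))/7 = -(3 + 34)/7 = -⅐*37 = -37/7)
√(Q(c(-4, L(W, -2))) - 3460) = √(-37/7 - 3460) = √(-24257/7) = I*√169799/7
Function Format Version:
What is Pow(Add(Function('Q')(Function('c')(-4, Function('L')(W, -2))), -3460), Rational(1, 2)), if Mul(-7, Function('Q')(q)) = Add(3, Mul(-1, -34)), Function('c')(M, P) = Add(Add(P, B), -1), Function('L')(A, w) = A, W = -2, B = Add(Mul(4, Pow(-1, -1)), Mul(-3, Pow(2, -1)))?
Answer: Mul(Rational(1, 7), I, Pow(169799, Rational(1, 2))) ≈ Mul(58.867, I)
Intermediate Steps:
B = Rational(-11, 2) (B = Add(Mul(4, -1), Mul(-3, Rational(1, 2))) = Add(-4, Rational(-3, 2)) = Rational(-11, 2) ≈ -5.5000)
Function('c')(M, P) = Add(Rational(-13, 2), P) (Function('c')(M, P) = Add(Add(P, Rational(-11, 2)), -1) = Add(Add(Rational(-11, 2), P), -1) = Add(Rational(-13, 2), P))
Function('Q')(q) = Rational(-37, 7) (Function('Q')(q) = Mul(Rational(-1, 7), Add(3, Mul(-1, -34))) = Mul(Rational(-1, 7), Add(3, 34)) = Mul(Rational(-1, 7), 37) = Rational(-37, 7))
Pow(Add(Function('Q')(Function('c')(-4, Function('L')(W, -2))), -3460), Rational(1, 2)) = Pow(Add(Rational(-37, 7), -3460), Rational(1, 2)) = Pow(Rational(-24257, 7), Rational(1, 2)) = Mul(Rational(1, 7), I, Pow(169799, Rational(1, 2)))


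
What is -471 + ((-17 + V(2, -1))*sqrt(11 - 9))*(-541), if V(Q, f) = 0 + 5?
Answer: -471 + 6492*sqrt(2) ≈ 8710.1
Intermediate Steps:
V(Q, f) = 5
-471 + ((-17 + V(2, -1))*sqrt(11 - 9))*(-541) = -471 + ((-17 + 5)*sqrt(11 - 9))*(-541) = -471 - 12*sqrt(2)*(-541) = -471 + 6492*sqrt(2)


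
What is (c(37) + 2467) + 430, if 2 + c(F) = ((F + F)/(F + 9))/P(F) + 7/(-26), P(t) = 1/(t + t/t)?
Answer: 1767605/598 ≈ 2955.9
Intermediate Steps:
P(t) = 1/(1 + t) (P(t) = 1/(t + 1) = 1/(1 + t))
c(F) = -59/26 + 2*F*(1 + F)/(9 + F) (c(F) = -2 + (((F + F)/(F + 9))/(1/(1 + F)) + 7/(-26)) = -2 + (((2*F)/(9 + F))*(1 + F) + 7*(-1/26)) = -2 + ((2*F/(9 + F))*(1 + F) - 7/26) = -2 + (2*F*(1 + F)/(9 + F) - 7/26) = -2 + (-7/26 + 2*F*(1 + F)/(9 + F)) = -59/26 + 2*F*(1 + F)/(9 + F))
(c(37) + 2467) + 430 = ((-531 - 7*37 + 52*37²)/(26*(9 + 37)) + 2467) + 430 = ((1/26)*(-531 - 259 + 52*1369)/46 + 2467) + 430 = ((1/26)*(1/46)*(-531 - 259 + 71188) + 2467) + 430 = ((1/26)*(1/46)*70398 + 2467) + 430 = (35199/598 + 2467) + 430 = 1510465/598 + 430 = 1767605/598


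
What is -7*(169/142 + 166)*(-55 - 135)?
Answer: 15787765/71 ≈ 2.2236e+5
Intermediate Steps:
-7*(169/142 + 166)*(-55 - 135) = -7*(169*(1/142) + 166)*(-190) = -7*(169/142 + 166)*(-190) = -166187*(-190)/142 = -7*(-2255395/71) = 15787765/71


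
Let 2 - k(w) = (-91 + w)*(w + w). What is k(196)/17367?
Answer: -41158/17367 ≈ -2.3699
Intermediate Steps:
k(w) = 2 - 2*w*(-91 + w) (k(w) = 2 - (-91 + w)*(w + w) = 2 - (-91 + w)*2*w = 2 - 2*w*(-91 + w))
k(196)/17367 = (2 - 2*196² + 182*196)/17367 = (2 - 2*38416 + 35672)*(1/17367) = (2 - 76832 + 35672)*(1/17367) = -41158*1/17367 = -41158/17367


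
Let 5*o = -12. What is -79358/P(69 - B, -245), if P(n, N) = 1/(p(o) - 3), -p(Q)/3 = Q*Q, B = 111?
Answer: 40234506/25 ≈ 1.6094e+6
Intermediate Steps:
o = -12/5 (o = (⅕)*(-12) = -12/5 ≈ -2.4000)
p(Q) = -3*Q² (p(Q) = -3*Q*Q = -3*Q²)
P(n, N) = -25/507 (P(n, N) = 1/(-3*(-12/5)² - 3) = 1/(-3*144/25 - 3) = 1/(-432/25 - 3) = 1/(-507/25) = -25/507)
-79358/P(69 - B, -245) = -79358/(-25/507) = -79358*(-507/25) = 40234506/25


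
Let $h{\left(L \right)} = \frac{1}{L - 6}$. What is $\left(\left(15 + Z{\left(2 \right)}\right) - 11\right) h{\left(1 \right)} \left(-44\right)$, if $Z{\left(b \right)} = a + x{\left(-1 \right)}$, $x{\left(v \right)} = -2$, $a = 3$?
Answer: $44$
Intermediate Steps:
$Z{\left(b \right)} = 1$ ($Z{\left(b \right)} = 3 - 2 = 1$)
$h{\left(L \right)} = \frac{1}{-6 + L}$
$\left(\left(15 + Z{\left(2 \right)}\right) - 11\right) h{\left(1 \right)} \left(-44\right) = \frac{\left(15 + 1\right) - 11}{-6 + 1} \left(-44\right) = \frac{16 - 11}{-5} \left(-44\right) = 5 \left(- \frac{1}{5}\right) \left(-44\right) = \left(-1\right) \left(-44\right) = 44$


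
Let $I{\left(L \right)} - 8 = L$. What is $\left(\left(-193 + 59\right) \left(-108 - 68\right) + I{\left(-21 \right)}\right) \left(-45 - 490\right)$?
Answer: $-12610485$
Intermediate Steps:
$I{\left(L \right)} = 8 + L$
$\left(\left(-193 + 59\right) \left(-108 - 68\right) + I{\left(-21 \right)}\right) \left(-45 - 490\right) = \left(\left(-193 + 59\right) \left(-108 - 68\right) + \left(8 - 21\right)\right) \left(-45 - 490\right) = \left(\left(-134\right) \left(-176\right) - 13\right) \left(-535\right) = \left(23584 - 13\right) \left(-535\right) = 23571 \left(-535\right) = -12610485$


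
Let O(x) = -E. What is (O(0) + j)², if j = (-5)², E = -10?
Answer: 1225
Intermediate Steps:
j = 25
O(x) = 10 (O(x) = -1*(-10) = 10)
(O(0) + j)² = (10 + 25)² = 35² = 1225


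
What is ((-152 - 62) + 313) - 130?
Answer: -31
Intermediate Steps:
((-152 - 62) + 313) - 130 = (-214 + 313) - 130 = 99 - 130 = -31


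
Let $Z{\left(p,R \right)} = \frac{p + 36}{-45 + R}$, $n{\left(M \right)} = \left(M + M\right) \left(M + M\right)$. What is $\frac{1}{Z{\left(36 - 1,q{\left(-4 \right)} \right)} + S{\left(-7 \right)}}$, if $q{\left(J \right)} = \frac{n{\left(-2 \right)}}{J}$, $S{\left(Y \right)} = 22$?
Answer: $\frac{49}{1007} \approx 0.048659$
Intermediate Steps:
$n{\left(M \right)} = 4 M^{2}$ ($n{\left(M \right)} = 2 M 2 M = 4 M^{2}$)
$q{\left(J \right)} = \frac{16}{J}$ ($q{\left(J \right)} = \frac{4 \left(-2\right)^{2}}{J} = \frac{4 \cdot 4}{J} = \frac{16}{J}$)
$Z{\left(p,R \right)} = \frac{36 + p}{-45 + R}$
$\frac{1}{Z{\left(36 - 1,q{\left(-4 \right)} \right)} + S{\left(-7 \right)}} = \frac{1}{\frac{36 + \left(36 - 1\right)}{-45 + \frac{16}{-4}} + 22} = \frac{1}{\frac{36 + \left(36 - 1\right)}{-45 + 16 \left(- \frac{1}{4}\right)} + 22} = \frac{1}{\frac{36 + 35}{-45 - 4} + 22} = \frac{1}{\frac{1}{-49} \cdot 71 + 22} = \frac{1}{\left(- \frac{1}{49}\right) 71 + 22} = \frac{1}{- \frac{71}{49} + 22} = \frac{1}{\frac{1007}{49}} = \frac{49}{1007}$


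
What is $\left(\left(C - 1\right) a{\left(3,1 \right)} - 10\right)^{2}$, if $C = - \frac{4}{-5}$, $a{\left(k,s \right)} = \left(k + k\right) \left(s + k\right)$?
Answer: $\frac{5476}{25} \approx 219.04$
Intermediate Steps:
$a{\left(k,s \right)} = 2 k \left(k + s\right)$
$C = \frac{4}{5}$ ($C = \left(-4\right) \left(- \frac{1}{5}\right) = \frac{4}{5} \approx 0.8$)
$\left(\left(C - 1\right) a{\left(3,1 \right)} - 10\right)^{2} = \left(\left(\frac{4}{5} - 1\right) 2 \cdot 3 \left(3 + 1\right) - 10\right)^{2} = \left(- \frac{2 \cdot 3 \cdot 4}{5} - 10\right)^{2} = \left(\left(- \frac{1}{5}\right) 24 - 10\right)^{2} = \left(- \frac{24}{5} - 10\right)^{2} = \left(- \frac{74}{5}\right)^{2} = \frac{5476}{25}$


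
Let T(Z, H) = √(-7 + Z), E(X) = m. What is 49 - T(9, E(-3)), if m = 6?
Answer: 49 - √2 ≈ 47.586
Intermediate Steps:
E(X) = 6
49 - T(9, E(-3)) = 49 - √(-7 + 9) = 49 - √2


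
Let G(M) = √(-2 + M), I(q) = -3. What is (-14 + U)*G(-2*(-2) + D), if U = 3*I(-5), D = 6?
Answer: -46*√2 ≈ -65.054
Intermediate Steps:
U = -9 (U = 3*(-3) = -9)
(-14 + U)*G(-2*(-2) + D) = (-14 - 9)*√(-2 + (-2*(-2) + 6)) = -23*√(-2 + (4 + 6)) = -23*√(-2 + 10) = -46*√2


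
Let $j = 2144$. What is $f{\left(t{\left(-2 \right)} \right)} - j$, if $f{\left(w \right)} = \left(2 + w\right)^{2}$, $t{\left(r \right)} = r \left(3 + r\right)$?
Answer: $-2144$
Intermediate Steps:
$f{\left(t{\left(-2 \right)} \right)} - j = \left(2 - 2 \left(3 - 2\right)\right)^{2} - 2144 = \left(2 - 2\right)^{2} - 2144 = 0^{2} - 2144 = 0 - 2144 = -2144$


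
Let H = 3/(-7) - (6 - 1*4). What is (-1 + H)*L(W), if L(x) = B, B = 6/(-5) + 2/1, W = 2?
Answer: -96/35 ≈ -2.7429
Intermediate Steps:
H = -17/7 (H = 3*(-1/7) - (6 - 4) = -3/7 - 1*2 = -3/7 - 2 = -17/7 ≈ -2.4286)
B = 4/5 (B = 6*(-1/5) + 2*1 = -6/5 + 2 = 4/5 ≈ 0.80000)
L(x) = 4/5
(-1 + H)*L(W) = (-1 - 17/7)*(4/5) = -24/7*4/5 = -96/35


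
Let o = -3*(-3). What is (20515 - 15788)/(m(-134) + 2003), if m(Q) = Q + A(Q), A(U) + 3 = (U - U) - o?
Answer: 4727/1857 ≈ 2.5455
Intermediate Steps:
o = 9
A(U) = -12 (A(U) = -3 + ((U - U) - 1*9) = -3 + (0 - 9) = -3 - 9 = -12)
m(Q) = -12 + Q (m(Q) = Q - 12 = -12 + Q)
(20515 - 15788)/(m(-134) + 2003) = (20515 - 15788)/((-12 - 134) + 2003) = 4727/(-146 + 2003) = 4727/1857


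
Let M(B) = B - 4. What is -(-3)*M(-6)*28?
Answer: -840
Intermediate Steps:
M(B) = -4 + B
-(-3)*M(-6)*28 = -(-3)*(-4 - 6)*28 = -(-3)*(-10)*28 = -3*10*28 = -30*28 = -840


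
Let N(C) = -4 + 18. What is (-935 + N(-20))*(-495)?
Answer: 455895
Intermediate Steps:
N(C) = 14
(-935 + N(-20))*(-495) = (-935 + 14)*(-495) = -921*(-495) = 455895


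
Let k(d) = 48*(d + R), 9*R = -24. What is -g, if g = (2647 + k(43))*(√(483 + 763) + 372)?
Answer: -1704876 - 4583*√1246 ≈ -1.8667e+6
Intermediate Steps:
R = -8/3 (R = (⅑)*(-24) = -8/3 ≈ -2.6667)
k(d) = -128 + 48*d (k(d) = 48*(d - 8/3) = 48*(-8/3 + d) = -128 + 48*d)
g = 1704876 + 4583*√1246 (g = (2647 + (-128 + 48*43))*(√(483 + 763) + 372) = (2647 + (-128 + 2064))*(√1246 + 372) = (2647 + 1936)*(372 + √1246) = 4583*(372 + √1246) = 1704876 + 4583*√1246 ≈ 1.8667e+6)
-g = -(1704876 + 4583*√1246) = -1704876 - 4583*√1246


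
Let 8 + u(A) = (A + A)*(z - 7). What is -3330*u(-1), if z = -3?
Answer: -39960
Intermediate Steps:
u(A) = -8 - 20*A (u(A) = -8 + (A + A)*(-3 - 7) = -8 + (2*A)*(-10) = -8 - 20*A)
-3330*u(-1) = -3330*(-8 - 20*(-1)) = -3330*(-8 + 20) = -3330*12 = -39960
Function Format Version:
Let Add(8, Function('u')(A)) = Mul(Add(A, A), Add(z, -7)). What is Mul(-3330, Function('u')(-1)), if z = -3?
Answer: -39960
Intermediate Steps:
Function('u')(A) = Add(-8, Mul(-20, A)) (Function('u')(A) = Add(-8, Mul(Add(A, A), Add(-3, -7))) = Add(-8, Mul(Mul(2, A), -10)) = Add(-8, Mul(-20, A)))
Mul(-3330, Function('u')(-1)) = Mul(-3330, Add(-8, Mul(-20, -1))) = Mul(-3330, Add(-8, 20)) = Mul(-3330, 12) = -39960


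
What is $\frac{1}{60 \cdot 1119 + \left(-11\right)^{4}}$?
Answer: $\frac{1}{81781} \approx 1.2228 \cdot 10^{-5}$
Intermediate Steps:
$\frac{1}{60 \cdot 1119 + \left(-11\right)^{4}} = \frac{1}{67140 + 14641} = \frac{1}{81781}$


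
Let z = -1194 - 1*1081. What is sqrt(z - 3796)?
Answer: I*sqrt(6071) ≈ 77.917*I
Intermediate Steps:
z = -2275 (z = -1194 - 1081 = -2275)
sqrt(z - 3796) = sqrt(-2275 - 3796) = sqrt(-6071) = I*sqrt(6071)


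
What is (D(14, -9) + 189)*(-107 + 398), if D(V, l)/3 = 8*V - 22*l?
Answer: 325629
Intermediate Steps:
D(V, l) = -66*l + 24*V (D(V, l) = 3*(8*V - 22*l) = 3*(-22*l + 8*V) = -66*l + 24*V)
(D(14, -9) + 189)*(-107 + 398) = ((-66*(-9) + 24*14) + 189)*(-107 + 398) = ((594 + 336) + 189)*291 = (930 + 189)*291 = 1119*291 = 325629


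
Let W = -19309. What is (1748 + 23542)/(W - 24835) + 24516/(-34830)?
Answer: -18176713/14236440 ≈ -1.2768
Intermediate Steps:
(1748 + 23542)/(W - 24835) + 24516/(-34830) = (1748 + 23542)/(-19309 - 24835) + 24516/(-34830) = 25290/(-44144) + 24516*(-1/34830) = 25290*(-1/44144) - 454/645 = -12645/22072 - 454/645 = -18176713/14236440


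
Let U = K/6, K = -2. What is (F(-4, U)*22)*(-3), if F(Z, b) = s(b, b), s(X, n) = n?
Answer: 22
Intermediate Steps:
U = -⅓ (U = -2/6 = -2*⅙ = -⅓ ≈ -0.33333)
F(Z, b) = b
(F(-4, U)*22)*(-3) = -⅓*22*(-3) = -22/3*(-3) = 22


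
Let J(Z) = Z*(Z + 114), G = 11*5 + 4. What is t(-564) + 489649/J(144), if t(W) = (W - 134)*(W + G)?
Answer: 13096198129/37152 ≈ 3.5250e+5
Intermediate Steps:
G = 59 (G = 55 + 4 = 59)
J(Z) = Z*(114 + Z)
t(W) = (-134 + W)*(59 + W) (t(W) = (W - 134)*(W + 59) = (-134 + W)*(59 + W))
t(-564) + 489649/J(144) = (-7906 + (-564)² - 75*(-564)) + 489649/((144*(114 + 144))) = (-7906 + 318096 + 42300) + 489649/((144*258)) = 352490 + 489649/37152 = 13096198129/37152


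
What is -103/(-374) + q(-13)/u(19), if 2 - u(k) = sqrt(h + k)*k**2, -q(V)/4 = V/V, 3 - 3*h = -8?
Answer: 114097003/414289898 + 361*sqrt(51)/1107727 ≈ 0.27773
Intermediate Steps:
h = 11/3 (h = 1 - 1/3*(-8) = 1 + 8/3 = 11/3 ≈ 3.6667)
q(V) = -4 (q(V) = -4*V/V = -4*1 = -4)
u(k) = 2 - k**2*sqrt(11/3 + k) (u(k) = 2 - sqrt(11/3 + k)*k**2 = 2 - k**2*sqrt(11/3 + k))
-103/(-374) + q(-13)/u(19) = -103/(-374) - 4/(2 - 1/3*19**2*sqrt(33 + 9*19)) = -103*(-1/374) - 4/(2 - 1/3*361*sqrt(33 + 171)) = 103/374 - 4/(2 - 1/3*361*sqrt(204)) = 103/374 - 4/(2 - 1/3*361*2*sqrt(51)) = 103/374 - 4/(2 - 722*sqrt(51)/3)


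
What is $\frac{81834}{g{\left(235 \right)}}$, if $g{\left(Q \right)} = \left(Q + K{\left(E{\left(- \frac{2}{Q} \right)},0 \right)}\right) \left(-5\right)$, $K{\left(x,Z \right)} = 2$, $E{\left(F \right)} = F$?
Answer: $- \frac{27278}{395} \approx -69.058$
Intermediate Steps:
$g{\left(Q \right)} = -10 - 5 Q$ ($g{\left(Q \right)} = \left(Q + 2\right) \left(-5\right) = \left(2 + Q\right) \left(-5\right) = -10 - 5 Q$)
$\frac{81834}{g{\left(235 \right)}} = \frac{81834}{-10 - 1175} = \frac{81834}{-1185} = 81834 \left(- \frac{1}{1185}\right) = - \frac{27278}{395}$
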